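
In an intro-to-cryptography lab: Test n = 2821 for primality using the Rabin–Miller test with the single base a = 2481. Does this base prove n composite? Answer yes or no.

n − 1 = 2820 = 2^2 · 705, so s = 2 and d = 705.
x_0 = 2481^705 mod 2821 = 125.
x_0 is neither 1 nor 2820, so continue squaring.
x_1 = 125^2 mod 2821 = 1520.
Reached i = s−1 = 1 without hitting −1: 2481 is a Miller–Rabin witness and 2821 is composite.

yes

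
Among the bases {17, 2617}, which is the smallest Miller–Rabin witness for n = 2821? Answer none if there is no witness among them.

none

n − 1 = 2820 = 2^2 · 705, so s = 2 and d = 705.
Base 17: x_0 = 17^705 mod 2821 = 2820. x_0 = 2820 ≡ −1, so 17 is not a witness.
Base 2617: x_0 = 2617^705 mod 2821 = 2820. x_0 = 2820 ≡ −1, so 2617 is not a witness.
No listed base is a witness for 2821.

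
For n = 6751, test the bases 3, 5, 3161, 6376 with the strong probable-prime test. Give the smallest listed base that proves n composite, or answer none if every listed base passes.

n − 1 = 6750 = 2^1 · 3375, so s = 1 and d = 3375.
Base 3: x_0 = 3^3375 mod 6751 = 710. x_0 ∉ {1, 6750} and s = 1, so 3 is a Miller–Rabin witness and 6751 is composite.
Base 5: x_0 = 5^3375 mod 6751 = 5297. x_0 ∉ {1, 6750} and s = 1, so 5 is a Miller–Rabin witness and 6751 is composite.
Base 3161: x_0 = 3161^3375 mod 6751 = 4838. x_0 ∉ {1, 6750} and s = 1, so 3161 is a Miller–Rabin witness and 6751 is composite.
Base 6376: x_0 = 6376^3375 mod 6751 = 1249. x_0 ∉ {1, 6750} and s = 1, so 6376 is a Miller–Rabin witness and 6751 is composite.
The smallest witness among the given bases is 3.

3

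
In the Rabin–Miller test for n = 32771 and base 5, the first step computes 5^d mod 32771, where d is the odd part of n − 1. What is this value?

1

n − 1 = 32770 = 2^1 · 16385, so s = 1 and d = 16385.
5^16385 mod 32771 = 1.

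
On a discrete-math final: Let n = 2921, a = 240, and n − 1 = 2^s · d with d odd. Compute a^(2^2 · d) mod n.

2716

n − 1 = 2920 = 2^3 · 365, so s = 3 and d = 365.
x_0 = 240^365 mod 2921 = 590.
x_1 = 590^2 mod 2921 = 501.
x_2 = 501^2 mod 2921 = 2716.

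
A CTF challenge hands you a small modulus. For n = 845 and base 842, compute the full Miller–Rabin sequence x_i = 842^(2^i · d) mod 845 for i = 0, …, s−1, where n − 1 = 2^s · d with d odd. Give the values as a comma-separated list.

n − 1 = 844 = 2^2 · 211, so s = 2 and d = 211.
x_0 = 842^211 mod 845 = 283.
x_1 = 283^2 mod 845 = 659.

283, 659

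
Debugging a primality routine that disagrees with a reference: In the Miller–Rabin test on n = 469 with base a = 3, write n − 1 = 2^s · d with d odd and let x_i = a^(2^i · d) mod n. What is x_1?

442

n − 1 = 468 = 2^2 · 117, so s = 2 and d = 117.
x_0 = 3^117 mod 469 = 244.
x_1 = 244^2 mod 469 = 442.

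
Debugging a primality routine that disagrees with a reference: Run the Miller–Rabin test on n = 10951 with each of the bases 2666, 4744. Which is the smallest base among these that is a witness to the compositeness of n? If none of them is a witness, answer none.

n − 1 = 10950 = 2^1 · 5475, so s = 1 and d = 5475.
Base 2666: x_0 = 2666^5475 mod 10951 = 9575. x_0 ∉ {1, 10950} and s = 1, so 2666 is a Miller–Rabin witness and 10951 is composite.
Base 4744: x_0 = 4744^5475 mod 10951 = 4368. x_0 ∉ {1, 10950} and s = 1, so 4744 is a Miller–Rabin witness and 10951 is composite.
The smallest witness among the given bases is 2666.

2666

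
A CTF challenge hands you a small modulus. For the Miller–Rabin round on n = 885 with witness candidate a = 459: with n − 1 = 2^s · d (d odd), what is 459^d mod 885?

n − 1 = 884 = 2^2 · 221, so s = 2 and d = 221.
459^221 mod 885 = 369.

369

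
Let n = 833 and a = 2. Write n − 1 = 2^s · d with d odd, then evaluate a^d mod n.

n − 1 = 832 = 2^6 · 13, so s = 6 and d = 13.
Repeated squaring mod 833: 2^1 ≡ 2, 2^2 ≡ 4, 2^4 ≡ 16, 2^8 ≡ 256.
13 = 8 + 4 + 1, so 2^13 ≡ 256·16·2 ≡ 695 (mod 833).

695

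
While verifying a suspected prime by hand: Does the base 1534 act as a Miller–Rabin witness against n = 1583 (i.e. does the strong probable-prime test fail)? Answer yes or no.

n − 1 = 1582 = 2^1 · 791, so s = 1 and d = 791.
x_0 = 1534^791 mod 1583 = 1582.
x_0 = 1582 ≡ −1, so 1534 is not a witness.

no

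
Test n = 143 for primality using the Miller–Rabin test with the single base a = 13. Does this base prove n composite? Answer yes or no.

n − 1 = 142 = 2^1 · 71, so s = 1 and d = 71.
x_0 = 13^71 mod 143 = 13.
x_0 ∉ {1, 142} and s = 1, so 13 is a Miller–Rabin witness and 143 is composite.

yes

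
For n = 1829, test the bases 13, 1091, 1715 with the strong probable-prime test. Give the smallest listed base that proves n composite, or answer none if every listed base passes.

n − 1 = 1828 = 2^2 · 457, so s = 2 and d = 457.
Base 13: x_0 = 13^457 mod 1829 = 456. x_0 is neither 1 nor 1828, so continue squaring. x_1 = 456^2 mod 1829 = 1259. Reached i = s−1 = 1 without hitting −1: 13 is a Miller–Rabin witness and 1829 is composite.
Base 1091: x_0 = 1091^457 mod 1829 = 285. x_0 is neither 1 nor 1828, so continue squaring. x_1 = 285^2 mod 1829 = 749. Reached i = s−1 = 1 without hitting −1: 1091 is a Miller–Rabin witness and 1829 is composite.
Base 1715: x_0 = 1715^457 mod 1829 = 1570. x_0 is neither 1 nor 1828, so continue squaring. x_1 = 1570^2 mod 1829 = 1237. Reached i = s−1 = 1 without hitting −1: 1715 is a Miller–Rabin witness and 1829 is composite.
The smallest witness among the given bases is 13.

13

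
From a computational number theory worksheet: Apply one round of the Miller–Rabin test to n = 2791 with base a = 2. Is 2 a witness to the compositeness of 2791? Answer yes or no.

n − 1 = 2790 = 2^1 · 1395, so s = 1 and d = 1395.
x_0 = 2^1395 mod 2791 = 1.
x_0 = 1, so 2 is not a witness.

no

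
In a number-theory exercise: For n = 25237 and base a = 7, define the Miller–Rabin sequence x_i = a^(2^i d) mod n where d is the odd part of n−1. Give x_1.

1

n − 1 = 25236 = 2^2 · 6309, so s = 2 and d = 6309.
x_0 = 7^6309 mod 25237 = 25236.
x_1 = 25236^2 mod 25237 = 1.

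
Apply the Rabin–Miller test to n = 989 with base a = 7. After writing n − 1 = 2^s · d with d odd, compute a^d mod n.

n − 1 = 988 = 2^2 · 247, so s = 2 and d = 247.
7^247 mod 989 = 523.

523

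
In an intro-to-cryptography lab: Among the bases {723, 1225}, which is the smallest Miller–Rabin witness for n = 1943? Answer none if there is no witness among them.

723

n − 1 = 1942 = 2^1 · 971, so s = 1 and d = 971.
Base 723: x_0 = 723^971 mod 1943 = 3. x_0 ∉ {1, 1942} and s = 1, so 723 is a Miller–Rabin witness and 1943 is composite.
Base 1225: x_0 = 1225^971 mod 1943 = 1060. x_0 ∉ {1, 1942} and s = 1, so 1225 is a Miller–Rabin witness and 1943 is composite.
The smallest witness among the given bases is 723.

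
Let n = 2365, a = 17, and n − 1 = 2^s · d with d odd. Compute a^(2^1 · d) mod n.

n − 1 = 2364 = 2^2 · 591, so s = 2 and d = 591.
x_0 = 17^591 mod 2365 = 2118.
x_1 = 2118^2 mod 2365 = 1884.

1884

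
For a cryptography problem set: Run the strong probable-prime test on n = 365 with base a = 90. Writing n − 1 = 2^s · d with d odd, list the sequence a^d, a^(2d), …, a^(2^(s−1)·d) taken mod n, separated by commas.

240, 295

n − 1 = 364 = 2^2 · 91, so s = 2 and d = 91.
x_0 = 90^91 mod 365 = 240.
x_1 = 240^2 mod 365 = 295.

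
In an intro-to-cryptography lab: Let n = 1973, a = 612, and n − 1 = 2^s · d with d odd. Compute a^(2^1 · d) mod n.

n − 1 = 1972 = 2^2 · 493, so s = 2 and d = 493.
x_0 = 612^493 mod 1973 = 1972.
x_1 = 1972^2 mod 1973 = 1.

1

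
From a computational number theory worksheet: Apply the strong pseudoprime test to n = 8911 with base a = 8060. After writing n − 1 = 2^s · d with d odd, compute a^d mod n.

2813

n − 1 = 8910 = 2^1 · 4455, so s = 1 and d = 4455.
Repeated squaring mod 8911: 8060^1 ≡ 8060, 8060^2 ≡ 2410, 8060^4 ≡ 7039, 8060^8 ≡ 2361, 8060^16 ≡ 4946, 8060^32 ≡ 2221, 8060^64 ≡ 5058, 8060^128 ≡ 8794, 8060^256 ≡ 4778, 8060^512 ≡ 8213, 8060^1024 ≡ 6010, 8060^2048 ≡ 3817, 8060^4096 ≡ 4.
4455 = 4096 + 256 + 64 + 32 + 4 + 2 + 1, so 8060^4455 ≡ 4·4778·5058·2221·7039·2410·8060 ≡ 2813 (mod 8911).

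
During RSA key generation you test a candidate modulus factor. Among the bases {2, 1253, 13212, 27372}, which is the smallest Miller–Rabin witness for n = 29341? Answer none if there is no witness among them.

n − 1 = 29340 = 2^2 · 7335, so s = 2 and d = 7335.
Base 2: x_0 = 2^7335 mod 29341 = 26424. x_0 is neither 1 nor 29340, so continue squaring. x_1 = 26424^2 mod 29341 = 29340. x_1 ≡ −1, so 2 is not a witness.
Base 1253: x_0 = 1253^7335 mod 29341 = 26424. x_0 is neither 1 nor 29340, so continue squaring. x_1 = 26424^2 mod 29341 = 29340. x_1 ≡ −1, so 1253 is not a witness.
Base 13212: x_0 = 13212^7335 mod 29341 = 29340. x_0 = 29340 ≡ −1, so 13212 is not a witness.
Base 27372: x_0 = 27372^7335 mod 29341 = 21910. x_0 is neither 1 nor 29340, so continue squaring. x_1 = 21910^2 mod 29341 = 29340. x_1 ≡ −1, so 27372 is not a witness.
No listed base is a witness for 29341.

none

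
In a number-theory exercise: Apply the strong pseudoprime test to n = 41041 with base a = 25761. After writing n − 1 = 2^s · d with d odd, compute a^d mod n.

12748

n − 1 = 41040 = 2^4 · 2565, so s = 4 and d = 2565.
Repeated squaring mod 41041: 25761^1 ≡ 25761, 25761^2 ≡ 37192, 25761^4 ≡ 40041, 25761^8 ≡ 15016, 25761^16 ≡ 1002, 25761^32 ≡ 19020, 25761^64 ≡ 25026, 25761^128 ≡ 15016, 25761^256 ≡ 1002, 25761^512 ≡ 19020, 25761^1024 ≡ 25026, 25761^2048 ≡ 15016.
2565 = 2048 + 512 + 4 + 1, so 25761^2565 ≡ 15016·19020·40041·25761 ≡ 12748 (mod 41041).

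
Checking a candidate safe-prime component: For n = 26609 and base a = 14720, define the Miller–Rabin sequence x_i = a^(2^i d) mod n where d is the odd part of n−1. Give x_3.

698

n − 1 = 26608 = 2^4 · 1663, so s = 4 and d = 1663.
Repeated squaring mod 26609: 14720^1 ≡ 14720, 14720^2 ≡ 1313, 14720^4 ≡ 20993, 14720^8 ≡ 7791, 14720^16 ≡ 4552, 14720^32 ≡ 18902, 14720^64 ≡ 6561, 14720^128 ≡ 19968, 14720^256 ≡ 11768, 14720^512 ≡ 12588, 14720^1024 ≡ 1149.
1663 = 1024 + 512 + 64 + 32 + 16 + 8 + 4 + 2 + 1, so 14720^1663 ≡ 1149·12588·6561·18902·4552·7791·20993·1313·14720 ≡ 21403 (mod 26609).
x_0 = 21403.
x_1 = 21403^2 mod 26609 = 14474.
x_2 = 14474^2 mod 26609 = 4019.
x_3 = 4019^2 mod 26609 = 698.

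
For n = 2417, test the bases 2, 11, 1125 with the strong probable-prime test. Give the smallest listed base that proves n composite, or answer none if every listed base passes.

n − 1 = 2416 = 2^4 · 151, so s = 4 and d = 151.
Base 2: x_0 = 2^151 mod 2417 = 345. x_0 is neither 1 nor 2416, so continue squaring. x_1 = 345^2 mod 2417 = 592. x_2 = 592^2 mod 2417 = 2416. x_2 ≡ −1, so 2 is not a witness.
Base 11: x_0 = 11^151 mod 2417 = 992. x_0 is neither 1 nor 2416, so continue squaring. x_1 = 992^2 mod 2417 = 345. x_2 = 345^2 mod 2417 = 592. x_3 = 592^2 mod 2417 = 2416. x_3 ≡ −1, so 11 is not a witness.
Base 1125: x_0 = 1125^151 mod 2417 = 67. x_0 is neither 1 nor 2416, so continue squaring. x_1 = 67^2 mod 2417 = 2072. x_2 = 2072^2 mod 2417 = 592. x_3 = 592^2 mod 2417 = 2416. x_3 ≡ −1, so 1125 is not a witness.
No listed base is a witness for 2417.

none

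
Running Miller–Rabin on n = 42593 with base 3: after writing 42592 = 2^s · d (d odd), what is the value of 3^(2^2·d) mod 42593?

n − 1 = 42592 = 2^5 · 1331, so s = 5 and d = 1331.
x_0 = 3^1331 mod 42593 = 17766.
x_1 = 17766^2 mod 42593 = 16626.
x_2 = 16626^2 mod 42593 = 37899.

37899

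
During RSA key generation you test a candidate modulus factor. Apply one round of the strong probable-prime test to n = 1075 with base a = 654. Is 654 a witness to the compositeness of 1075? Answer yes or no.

yes

n − 1 = 1074 = 2^1 · 537, so s = 1 and d = 537.
Repeated squaring mod 1075: 654^1 ≡ 654, 654^2 ≡ 941, 654^4 ≡ 756, 654^8 ≡ 711, 654^16 ≡ 271, 654^32 ≡ 341, 654^64 ≡ 181, 654^128 ≡ 511, 654^256 ≡ 971, 654^512 ≡ 66.
537 = 512 + 16 + 8 + 1, so 654^537 ≡ 66·271·711·654 ≡ 59 (mod 1075).
x_0 = 654^537 mod 1075 = 59.
x_0 ∉ {1, 1074} and s = 1, so 654 is a Miller–Rabin witness and 1075 is composite.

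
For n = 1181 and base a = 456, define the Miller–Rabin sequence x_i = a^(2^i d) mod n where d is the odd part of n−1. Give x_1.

1180

n − 1 = 1180 = 2^2 · 295, so s = 2 and d = 295.
x_0 = 456^295 mod 1181 = 243.
x_1 = 243^2 mod 1181 = 1180.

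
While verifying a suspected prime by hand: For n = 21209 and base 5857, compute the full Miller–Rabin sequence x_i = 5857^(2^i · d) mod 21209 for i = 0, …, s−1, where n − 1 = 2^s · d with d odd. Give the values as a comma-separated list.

3090, 4050, 7943

n − 1 = 21208 = 2^3 · 2651, so s = 3 and d = 2651.
x_0 = 5857^2651 mod 21209 = 3090.
x_1 = 3090^2 mod 21209 = 4050.
x_2 = 4050^2 mod 21209 = 7943.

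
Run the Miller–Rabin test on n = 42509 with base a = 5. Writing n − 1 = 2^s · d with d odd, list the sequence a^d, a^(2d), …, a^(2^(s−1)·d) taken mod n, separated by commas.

42508, 1

n − 1 = 42508 = 2^2 · 10627, so s = 2 and d = 10627.
x_0 = 5^10627 mod 42509 = 42508.
x_1 = 42508^2 mod 42509 = 1.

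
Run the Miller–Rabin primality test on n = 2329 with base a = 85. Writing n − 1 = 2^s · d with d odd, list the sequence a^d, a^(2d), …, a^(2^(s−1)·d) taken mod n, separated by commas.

n − 1 = 2328 = 2^3 · 291, so s = 3 and d = 291.
x_0 = 85^291 mod 2329 = 2278.
x_1 = 2278^2 mod 2329 = 272.
x_2 = 272^2 mod 2329 = 1785.

2278, 272, 1785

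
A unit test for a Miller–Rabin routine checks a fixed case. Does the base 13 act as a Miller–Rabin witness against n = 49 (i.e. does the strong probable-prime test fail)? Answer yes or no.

n − 1 = 48 = 2^4 · 3, so s = 4 and d = 3.
x_0 = 13^3 mod 49 = 41.
x_0 is neither 1 nor 48, so continue squaring.
x_1 = 41^2 mod 49 = 15.
x_2 = 15^2 mod 49 = 29.
x_3 = 29^2 mod 49 = 8.
Reached i = s−1 = 3 without hitting −1: 13 is a Miller–Rabin witness and 49 is composite.

yes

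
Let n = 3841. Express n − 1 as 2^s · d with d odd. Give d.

Halving: 3840 → 1920 → 960 → 480 → 240 → 120 → 60 → 30 → 15; 15 is odd.
So 3840 = 2^8 · 15.

15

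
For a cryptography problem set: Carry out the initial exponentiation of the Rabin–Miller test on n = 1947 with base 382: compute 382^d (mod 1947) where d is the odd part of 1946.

n − 1 = 1946 = 2^1 · 973, so s = 1 and d = 973.
By repeated squaring, 382^973 ≡ 1414 (mod 1947).

1414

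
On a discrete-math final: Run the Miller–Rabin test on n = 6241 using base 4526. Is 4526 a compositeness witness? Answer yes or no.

no

n − 1 = 6240 = 2^5 · 195, so s = 5 and d = 195.
x_0 = 4526^195 mod 6241 = 1.
x_0 = 1, so 4526 is not a witness.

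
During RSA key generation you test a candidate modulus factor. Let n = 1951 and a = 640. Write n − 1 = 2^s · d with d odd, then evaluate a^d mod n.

n − 1 = 1950 = 2^1 · 975, so s = 1 and d = 975.
Repeated squaring mod 1951: 640^1 ≡ 640, 640^2 ≡ 1841, 640^4 ≡ 394, 640^8 ≡ 1107, 640^16 ≡ 221, 640^32 ≡ 66, 640^64 ≡ 454, 640^128 ≡ 1261, 640^256 ≡ 56, 640^512 ≡ 1185.
975 = 512 + 256 + 128 + 64 + 8 + 4 + 2 + 1, so 640^975 ≡ 1185·56·1261·454·1107·394·1841·640 ≡ 1 (mod 1951).

1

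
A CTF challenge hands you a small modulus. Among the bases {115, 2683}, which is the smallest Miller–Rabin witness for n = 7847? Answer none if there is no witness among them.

n − 1 = 7846 = 2^1 · 3923, so s = 1 and d = 3923.
Base 115: x_0 = 115^3923 mod 7847 = 5416. x_0 ∉ {1, 7846} and s = 1, so 115 is a Miller–Rabin witness and 7847 is composite.
Base 2683: x_0 = 2683^3923 mod 7847 = 7529. x_0 ∉ {1, 7846} and s = 1, so 2683 is a Miller–Rabin witness and 7847 is composite.
The smallest witness among the given bases is 115.

115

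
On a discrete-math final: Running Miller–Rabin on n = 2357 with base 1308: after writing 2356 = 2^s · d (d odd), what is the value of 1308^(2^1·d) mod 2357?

1

n − 1 = 2356 = 2^2 · 589, so s = 2 and d = 589.
By repeated squaring, 1308^589 ≡ 1 (mod 2357).
x_0 = 1.
x_1 = 1^2 mod 2357 = 1.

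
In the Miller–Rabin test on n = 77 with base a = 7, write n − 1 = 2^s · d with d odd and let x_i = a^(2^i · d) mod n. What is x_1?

n − 1 = 76 = 2^2 · 19, so s = 2 and d = 19.
x_0 = 7^19 mod 77 = 63.
x_1 = 63^2 mod 77 = 42.

42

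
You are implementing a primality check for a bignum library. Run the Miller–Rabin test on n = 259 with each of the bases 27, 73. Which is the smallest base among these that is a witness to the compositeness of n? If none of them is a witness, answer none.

n − 1 = 258 = 2^1 · 129, so s = 1 and d = 129.
Base 27: x_0 = 27^129 mod 259 = 258. x_0 = 258 ≡ −1, so 27 is not a witness.
Base 73: x_0 = 73^129 mod 259 = 258. x_0 = 258 ≡ −1, so 73 is not a witness.
No listed base is a witness for 259.

none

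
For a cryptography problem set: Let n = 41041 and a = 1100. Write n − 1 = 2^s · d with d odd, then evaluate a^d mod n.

4103

n − 1 = 41040 = 2^4 · 2565, so s = 4 and d = 2565.
1100^2565 mod 41041 = 4103.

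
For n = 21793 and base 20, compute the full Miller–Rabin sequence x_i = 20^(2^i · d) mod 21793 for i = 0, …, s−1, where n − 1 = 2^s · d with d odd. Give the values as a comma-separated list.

11040, 15144, 12997, 4466, 4561

n − 1 = 21792 = 2^5 · 681, so s = 5 and d = 681.
x_0 = 20^681 mod 21793 = 11040.
x_1 = 11040^2 mod 21793 = 15144.
x_2 = 15144^2 mod 21793 = 12997.
x_3 = 12997^2 mod 21793 = 4466.
x_4 = 4466^2 mod 21793 = 4561.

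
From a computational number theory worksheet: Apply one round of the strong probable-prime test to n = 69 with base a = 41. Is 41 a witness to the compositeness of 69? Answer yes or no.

n − 1 = 68 = 2^2 · 17, so s = 2 and d = 17.
Repeated squaring mod 69: 41^1 ≡ 41, 41^2 ≡ 25, 41^4 ≡ 4, 41^8 ≡ 16, 41^16 ≡ 49.
17 = 16 + 1, so 41^17 ≡ 49·41 ≡ 8 (mod 69).
x_0 = 41^17 mod 69 = 8.
x_0 is neither 1 nor 68, so continue squaring.
x_1 = 8^2 mod 69 = 64.
Reached i = s−1 = 1 without hitting −1: 41 is a Miller–Rabin witness and 69 is composite.

yes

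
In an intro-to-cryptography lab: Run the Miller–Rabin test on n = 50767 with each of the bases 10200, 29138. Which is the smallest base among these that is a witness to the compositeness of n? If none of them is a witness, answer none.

n − 1 = 50766 = 2^1 · 25383, so s = 1 and d = 25383.
Base 10200: x_0 = 10200^25383 mod 50767 = 1. x_0 = 1, so 10200 is not a witness.
Base 29138: x_0 = 29138^25383 mod 50767 = 50766. x_0 = 50766 ≡ −1, so 29138 is not a witness.
No listed base is a witness for 50767.

none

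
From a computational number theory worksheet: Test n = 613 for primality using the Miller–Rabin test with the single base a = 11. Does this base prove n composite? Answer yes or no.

n − 1 = 612 = 2^2 · 153, so s = 2 and d = 153.
x_0 = 11^153 mod 613 = 35.
x_0 is neither 1 nor 612, so continue squaring.
x_1 = 35^2 mod 613 = 612.
x_1 ≡ −1, so 11 is not a witness.

no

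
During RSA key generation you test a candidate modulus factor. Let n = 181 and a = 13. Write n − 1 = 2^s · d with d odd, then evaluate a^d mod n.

n − 1 = 180 = 2^2 · 45, so s = 2 and d = 45.
By repeated squaring, 13^45 ≡ 1 (mod 181).

1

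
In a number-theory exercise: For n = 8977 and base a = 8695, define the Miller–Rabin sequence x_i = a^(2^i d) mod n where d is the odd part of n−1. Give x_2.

8883

n − 1 = 8976 = 2^4 · 561, so s = 4 and d = 561.
x_0 = 8695^561 mod 8977 = 517.
x_1 = 517^2 mod 8977 = 6956.
x_2 = 6956^2 mod 8977 = 8883.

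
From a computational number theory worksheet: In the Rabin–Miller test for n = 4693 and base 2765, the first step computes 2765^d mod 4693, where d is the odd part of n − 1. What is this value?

3888

n − 1 = 4692 = 2^2 · 1173, so s = 2 and d = 1173.
2765^1173 mod 4693 = 3888.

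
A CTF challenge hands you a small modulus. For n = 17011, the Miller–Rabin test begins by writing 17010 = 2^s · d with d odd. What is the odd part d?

Halving: 17010 → 8505; 8505 is odd.
So 17010 = 2^1 · 8505.

8505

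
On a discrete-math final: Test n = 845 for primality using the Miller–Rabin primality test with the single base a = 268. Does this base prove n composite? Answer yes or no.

no

n − 1 = 844 = 2^2 · 211, so s = 2 and d = 211.
Repeated squaring mod 845: 268^1 ≡ 268, 268^2 ≡ 844, 268^4 ≡ 1, 268^8 ≡ 1, 268^16 ≡ 1, 268^32 ≡ 1, 268^64 ≡ 1, 268^128 ≡ 1.
211 = 128 + 64 + 16 + 2 + 1, so 268^211 ≡ 1·1·1·844·268 ≡ 577 (mod 845).
x_0 = 268^211 mod 845 = 577.
x_0 is neither 1 nor 844, so continue squaring.
x_1 = 577^2 mod 845 = 844.
x_1 ≡ −1, so 268 is not a witness.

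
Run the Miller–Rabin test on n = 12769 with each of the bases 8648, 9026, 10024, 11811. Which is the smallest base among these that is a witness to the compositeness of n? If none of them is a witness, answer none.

9026

n − 1 = 12768 = 2^5 · 399, so s = 5 and d = 399.
Base 8648: x_0 = 8648^399 mod 12769 = 1710. x_0 is neither 1 nor 12768, so continue squaring. x_1 = 1710^2 mod 12769 = 12768. x_1 ≡ −1, so 8648 is not a witness.
Base 9026: x_0 = 9026^399 mod 12769 = 8942. x_0 is neither 1 nor 12768, so continue squaring. x_1 = 8942^2 mod 12769 = 12655. x_2 = 12655^2 mod 12769 = 227. x_3 = 227^2 mod 12769 = 453. x_4 = 453^2 mod 12769 = 905. Reached i = s−1 = 4 without hitting −1: 9026 is a Miller–Rabin witness and 12769 is composite.
Base 10024: x_0 = 10024^399 mod 12769 = 1879. x_0 is neither 1 nor 12768, so continue squaring. x_1 = 1879^2 mod 12769 = 6397. x_2 = 6397^2 mod 12769 = 9733. x_3 = 9733^2 mod 12769 = 10847. x_4 = 10847^2 mod 12769 = 3843. Reached i = s−1 = 4 without hitting −1: 10024 is a Miller–Rabin witness and 12769 is composite.
Base 11811: x_0 = 11811^399 mod 12769 = 856. x_0 is neither 1 nor 12768, so continue squaring. x_1 = 856^2 mod 12769 = 4903. x_2 = 4903^2 mod 12769 = 8151. x_3 = 8151^2 mod 12769 = 1694. x_4 = 1694^2 mod 12769 = 9380. Reached i = s−1 = 4 without hitting −1: 11811 is a Miller–Rabin witness and 12769 is composite.
The smallest witness among the given bases is 9026.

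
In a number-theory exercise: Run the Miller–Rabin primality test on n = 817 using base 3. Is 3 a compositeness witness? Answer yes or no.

yes

n − 1 = 816 = 2^4 · 51, so s = 4 and d = 51.
x_0 = 3^51 mod 817 = 677.
x_0 is neither 1 nor 816, so continue squaring.
x_1 = 677^2 mod 817 = 809.
x_2 = 809^2 mod 817 = 64.
x_3 = 64^2 mod 817 = 11.
Reached i = s−1 = 3 without hitting −1: 3 is a Miller–Rabin witness and 817 is composite.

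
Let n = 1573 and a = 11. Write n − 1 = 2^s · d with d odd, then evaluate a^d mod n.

242

n − 1 = 1572 = 2^2 · 393, so s = 2 and d = 393.
By repeated squaring, 11^393 ≡ 242 (mod 1573).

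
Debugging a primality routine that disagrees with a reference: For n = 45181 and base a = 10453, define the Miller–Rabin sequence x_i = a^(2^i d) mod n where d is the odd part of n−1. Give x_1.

45180

n − 1 = 45180 = 2^2 · 11295, so s = 2 and d = 11295.
x_0 = 10453^11295 mod 45181 = 4382.
x_1 = 4382^2 mod 45181 = 45180.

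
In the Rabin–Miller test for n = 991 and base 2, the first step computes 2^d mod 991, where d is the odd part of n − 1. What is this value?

n − 1 = 990 = 2^1 · 495, so s = 1 and d = 495.
2^495 mod 991 = 1.

1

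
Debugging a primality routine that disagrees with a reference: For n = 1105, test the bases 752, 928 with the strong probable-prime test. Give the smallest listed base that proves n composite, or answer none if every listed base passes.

928

n − 1 = 1104 = 2^4 · 69, so s = 4 and d = 69.
Base 752: x_0 = 752^69 mod 1105 = 242. x_0 is neither 1 nor 1104, so continue squaring. x_1 = 242^2 mod 1105 = 1104. x_1 ≡ −1, so 752 is not a witness.
Base 928: x_0 = 928^69 mod 1105 = 278. x_0 is neither 1 nor 1104, so continue squaring. x_1 = 278^2 mod 1105 = 1039. x_2 = 1039^2 mod 1105 = 1041. x_3 = 1041^2 mod 1105 = 781. Reached i = s−1 = 3 without hitting −1: 928 is a Miller–Rabin witness and 1105 is composite.
The smallest witness among the given bases is 928.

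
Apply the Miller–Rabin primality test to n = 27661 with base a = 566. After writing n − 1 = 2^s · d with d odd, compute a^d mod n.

n − 1 = 27660 = 2^2 · 6915, so s = 2 and d = 6915.
566^6915 mod 27661 = 20509.

20509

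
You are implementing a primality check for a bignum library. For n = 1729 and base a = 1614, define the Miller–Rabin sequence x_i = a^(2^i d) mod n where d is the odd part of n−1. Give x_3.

n − 1 = 1728 = 2^6 · 27, so s = 6 and d = 27.
x_0 = 1614^27 mod 1729 = 645.
x_1 = 645^2 mod 1729 = 1065.
x_2 = 1065^2 mod 1729 = 1.
x_3 = 1^2 mod 1729 = 1.

1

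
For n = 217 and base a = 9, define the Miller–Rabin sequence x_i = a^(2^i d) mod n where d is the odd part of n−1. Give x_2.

78

n − 1 = 216 = 2^3 · 27, so s = 3 and d = 27.
x_0 = 9^27 mod 217 = 64.
x_1 = 64^2 mod 217 = 190.
x_2 = 190^2 mod 217 = 78.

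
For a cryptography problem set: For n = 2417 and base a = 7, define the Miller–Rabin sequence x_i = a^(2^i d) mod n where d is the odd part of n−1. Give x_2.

n − 1 = 2416 = 2^4 · 151, so s = 4 and d = 151.
x_0 = 7^151 mod 2417 = 1825.
x_1 = 1825^2 mod 2417 = 2416.
x_2 = 2416^2 mod 2417 = 1.

1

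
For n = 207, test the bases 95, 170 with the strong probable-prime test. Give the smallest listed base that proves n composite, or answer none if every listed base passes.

n − 1 = 206 = 2^1 · 103, so s = 1 and d = 103.
Base 95: x_0 = 95^103 mod 207 = 104. x_0 ∉ {1, 206} and s = 1, so 95 is a Miller–Rabin witness and 207 is composite.
Base 170: x_0 = 170^103 mod 207 = 98. x_0 ∉ {1, 206} and s = 1, so 170 is a Miller–Rabin witness and 207 is composite.
The smallest witness among the given bases is 95.

95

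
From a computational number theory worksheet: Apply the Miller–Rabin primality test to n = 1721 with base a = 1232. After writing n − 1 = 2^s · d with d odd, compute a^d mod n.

n − 1 = 1720 = 2^3 · 215, so s = 3 and d = 215.
1232^215 mod 1721 = 232.

232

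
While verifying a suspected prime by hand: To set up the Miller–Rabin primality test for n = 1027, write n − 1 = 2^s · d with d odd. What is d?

513

Halving: 1026 → 513; 513 is odd.
So 1026 = 2^1 · 513.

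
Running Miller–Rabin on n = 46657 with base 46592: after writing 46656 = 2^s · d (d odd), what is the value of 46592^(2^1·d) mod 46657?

n − 1 = 46656 = 2^6 · 729, so s = 6 and d = 729.
x_0 = 46592^729 mod 46657 = 32968.
x_1 = 32968^2 mod 46657 = 14209.

14209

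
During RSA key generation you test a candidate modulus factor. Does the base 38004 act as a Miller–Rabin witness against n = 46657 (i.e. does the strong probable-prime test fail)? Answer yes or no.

n − 1 = 46656 = 2^6 · 729, so s = 6 and d = 729.
x_0 = 38004^729 mod 46657 = 26720.
x_0 is neither 1 nor 46656, so continue squaring.
x_1 = 26720^2 mod 46657 = 12986.
x_2 = 12986^2 mod 46657 = 17798.
x_3 = 17798^2 mod 46657 = 14431.
x_4 = 14431^2 mod 46657 = 23570.
x_5 = 23570^2 mod 46657 = 1.
x_5 = 1 but x_4 ≠ ±1, a nontrivial square root of 1 — 38004 is a witness and 46657 is composite.

yes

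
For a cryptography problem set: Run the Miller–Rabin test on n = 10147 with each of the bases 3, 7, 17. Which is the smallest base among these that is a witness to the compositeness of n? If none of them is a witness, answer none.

3

n − 1 = 10146 = 2^1 · 5073, so s = 1 and d = 5073.
Base 3: x_0 = 3^5073 mod 10147 = 3915. x_0 ∉ {1, 10146} and s = 1, so 3 is a Miller–Rabin witness and 10147 is composite.
Base 7: x_0 = 7^5073 mod 10147 = 5485. x_0 ∉ {1, 10146} and s = 1, so 7 is a Miller–Rabin witness and 10147 is composite.
Base 17: x_0 = 17^5073 mod 10147 = 7290. x_0 ∉ {1, 10146} and s = 1, so 17 is a Miller–Rabin witness and 10147 is composite.
The smallest witness among the given bases is 3.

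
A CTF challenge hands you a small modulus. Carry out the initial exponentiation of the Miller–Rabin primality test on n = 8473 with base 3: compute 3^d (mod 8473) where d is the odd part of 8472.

n − 1 = 8472 = 2^3 · 1059, so s = 3 and d = 1059.
3^1059 mod 8473 = 8447.

8447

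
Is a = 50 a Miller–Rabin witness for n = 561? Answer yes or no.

no

n − 1 = 560 = 2^4 · 35, so s = 4 and d = 35.
x_0 = 50^35 mod 561 = 560.
x_0 = 560 ≡ −1, so 50 is not a witness.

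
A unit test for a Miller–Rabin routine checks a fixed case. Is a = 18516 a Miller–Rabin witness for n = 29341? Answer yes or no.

yes

n − 1 = 29340 = 2^2 · 7335, so s = 2 and d = 7335.
x_0 = 18516^7335 mod 29341 = 14468.
x_0 is neither 1 nor 29340, so continue squaring.
x_1 = 14468^2 mod 29341 = 4330.
Reached i = s−1 = 1 without hitting −1: 18516 is a Miller–Rabin witness and 29341 is composite.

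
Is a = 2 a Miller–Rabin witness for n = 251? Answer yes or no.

n − 1 = 250 = 2^1 · 125, so s = 1 and d = 125.
Repeated squaring mod 251: 2^1 ≡ 2, 2^2 ≡ 4, 2^4 ≡ 16, 2^8 ≡ 5, 2^16 ≡ 25, 2^32 ≡ 123, 2^64 ≡ 69.
125 = 64 + 32 + 16 + 8 + 4 + 1, so 2^125 ≡ 69·123·25·5·16·2 ≡ 250 (mod 251).
x_0 = 2^125 mod 251 = 250.
x_0 = 250 ≡ −1, so 2 is not a witness.

no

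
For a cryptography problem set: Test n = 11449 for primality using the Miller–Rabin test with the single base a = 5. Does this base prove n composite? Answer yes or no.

n − 1 = 11448 = 2^3 · 1431, so s = 3 and d = 1431.
x_0 = 5^1431 mod 11449 = 11020.
x_0 is neither 1 nor 11448, so continue squaring.
x_1 = 11020^2 mod 11449 = 857.
x_2 = 857^2 mod 11449 = 1713.
Reached i = s−1 = 2 without hitting −1: 5 is a Miller–Rabin witness and 11449 is composite.

yes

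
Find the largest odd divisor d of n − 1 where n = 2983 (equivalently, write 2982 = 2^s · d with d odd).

Halving: 2982 → 1491; 1491 is odd.
So 2982 = 2^1 · 1491.

1491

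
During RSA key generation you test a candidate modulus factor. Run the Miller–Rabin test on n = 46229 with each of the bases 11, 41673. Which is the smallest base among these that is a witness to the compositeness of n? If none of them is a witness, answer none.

n − 1 = 46228 = 2^2 · 11557, so s = 2 and d = 11557.
Base 11: x_0 = 11^11557 mod 46229 = 23222. x_0 is neither 1 nor 46228, so continue squaring. x_1 = 23222^2 mod 46229 = 46228. x_1 ≡ −1, so 11 is not a witness.
Base 41673: x_0 = 41673^11557 mod 46229 = 1. x_0 = 1, so 41673 is not a witness.
No listed base is a witness for 46229.

none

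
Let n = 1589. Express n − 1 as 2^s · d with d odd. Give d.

397

Halving: 1588 → 794 → 397; 397 is odd.
So 1588 = 2^2 · 397.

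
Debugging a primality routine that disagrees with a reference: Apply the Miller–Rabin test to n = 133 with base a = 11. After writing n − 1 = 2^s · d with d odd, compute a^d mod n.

n − 1 = 132 = 2^2 · 33, so s = 2 and d = 33.
By repeated squaring, 11^33 ≡ 1 (mod 133).

1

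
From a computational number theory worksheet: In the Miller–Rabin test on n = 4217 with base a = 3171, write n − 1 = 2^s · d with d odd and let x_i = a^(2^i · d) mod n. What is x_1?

n − 1 = 4216 = 2^3 · 527, so s = 3 and d = 527.
Repeated squaring mod 4217: 3171^1 ≡ 3171, 3171^2 ≡ 1913, 3171^4 ≡ 3430, 3171^8 ≡ 3687, 3171^16 ≡ 2578, 3171^32 ≡ 92, 3171^64 ≡ 30, 3171^128 ≡ 900, 3171^256 ≡ 336, 3171^512 ≡ 3254.
527 = 512 + 8 + 4 + 2 + 1, so 3171^527 ≡ 3254·3687·3430·1913·3171 ≡ 1551 (mod 4217).
x_0 = 1551.
x_1 = 1551^2 mod 4217 = 1911.

1911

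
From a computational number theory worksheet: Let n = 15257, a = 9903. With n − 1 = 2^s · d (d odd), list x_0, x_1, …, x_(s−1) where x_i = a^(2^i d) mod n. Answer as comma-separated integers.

n − 1 = 15256 = 2^3 · 1907, so s = 3 and d = 1907.
x_0 = 9903^1907 mod 15257 = 4926.
x_1 = 4926^2 mod 15257 = 6846.
x_2 = 6846^2 mod 15257 = 13469.

4926, 6846, 13469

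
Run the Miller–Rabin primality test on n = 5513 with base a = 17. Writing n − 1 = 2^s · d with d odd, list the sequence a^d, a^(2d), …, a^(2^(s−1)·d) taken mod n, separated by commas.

5310, 2618, 1265

n − 1 = 5512 = 2^3 · 689, so s = 3 and d = 689.
x_0 = 17^689 mod 5513 = 5310.
x_1 = 5310^2 mod 5513 = 2618.
x_2 = 2618^2 mod 5513 = 1265.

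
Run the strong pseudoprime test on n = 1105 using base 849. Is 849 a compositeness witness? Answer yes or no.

no

n − 1 = 1104 = 2^4 · 69, so s = 4 and d = 69.
Repeated squaring mod 1105: 849^1 ≡ 849, 849^2 ≡ 341, 849^4 ≡ 256, 849^8 ≡ 341, 849^16 ≡ 256, 849^32 ≡ 341, 849^64 ≡ 256.
69 = 64 + 4 + 1, so 849^69 ≡ 256·256·849 ≡ 1104 (mod 1105).
x_0 = 849^69 mod 1105 = 1104.
x_0 = 1104 ≡ −1, so 849 is not a witness.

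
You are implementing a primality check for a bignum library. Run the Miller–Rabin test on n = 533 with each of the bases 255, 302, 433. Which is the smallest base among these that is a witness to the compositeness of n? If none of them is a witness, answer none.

n − 1 = 532 = 2^2 · 133, so s = 2 and d = 133.
Base 255: x_0 = 255^133 mod 533 = 255. x_0 is neither 1 nor 532, so continue squaring. x_1 = 255^2 mod 533 = 532. x_1 ≡ −1, so 255 is not a witness.
Base 302: x_0 = 302^133 mod 533 = 211. x_0 is neither 1 nor 532, so continue squaring. x_1 = 211^2 mod 533 = 282. Reached i = s−1 = 1 without hitting −1: 302 is a Miller–Rabin witness and 533 is composite.
Base 433: x_0 = 433^133 mod 533 = 277. x_0 is neither 1 nor 532, so continue squaring. x_1 = 277^2 mod 533 = 510. Reached i = s−1 = 1 without hitting −1: 433 is a Miller–Rabin witness and 533 is composite.
The smallest witness among the given bases is 302.

302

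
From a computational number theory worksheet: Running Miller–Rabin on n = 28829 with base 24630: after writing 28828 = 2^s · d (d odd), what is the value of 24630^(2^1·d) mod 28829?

5723

n − 1 = 28828 = 2^2 · 7207, so s = 2 and d = 7207.
x_0 = 24630^7207 mod 28829 = 4286.
x_1 = 4286^2 mod 28829 = 5723.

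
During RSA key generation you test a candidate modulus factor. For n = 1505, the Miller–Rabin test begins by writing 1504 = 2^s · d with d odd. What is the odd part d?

Halving: 1504 → 752 → 376 → 188 → 94 → 47; 47 is odd.
So 1504 = 2^5 · 47.

47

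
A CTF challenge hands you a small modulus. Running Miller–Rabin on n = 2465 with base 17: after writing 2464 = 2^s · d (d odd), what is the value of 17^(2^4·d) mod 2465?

n − 1 = 2464 = 2^5 · 77, so s = 5 and d = 77.
x_0 = 17^77 mod 2465 = 17.
x_1 = 17^2 mod 2465 = 289.
x_2 = 289^2 mod 2465 = 2176.
x_3 = 2176^2 mod 2465 = 2176.
x_4 = 2176^2 mod 2465 = 2176.

2176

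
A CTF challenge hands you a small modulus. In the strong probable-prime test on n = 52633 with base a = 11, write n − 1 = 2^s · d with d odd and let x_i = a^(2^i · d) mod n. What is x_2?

41098

n − 1 = 52632 = 2^3 · 6579, so s = 3 and d = 6579.
x_0 = 11^6579 mod 52633 = 15758.
x_1 = 15758^2 mod 52633 = 44703.
x_2 = 44703^2 mod 52633 = 41098.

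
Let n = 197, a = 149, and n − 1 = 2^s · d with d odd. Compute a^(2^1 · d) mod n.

n − 1 = 196 = 2^2 · 49, so s = 2 and d = 49.
Repeated squaring mod 197: 149^1 ≡ 149, 149^2 ≡ 137, 149^4 ≡ 54, 149^8 ≡ 158, 149^16 ≡ 142, 149^32 ≡ 70.
49 = 32 + 16 + 1, so 149^49 ≡ 70·142·149 ≡ 14 (mod 197).
x_0 = 14.
x_1 = 14^2 mod 197 = 196.

196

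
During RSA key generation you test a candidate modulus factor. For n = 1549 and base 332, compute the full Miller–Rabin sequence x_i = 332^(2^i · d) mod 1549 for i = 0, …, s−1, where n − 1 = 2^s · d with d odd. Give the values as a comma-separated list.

88, 1548

n − 1 = 1548 = 2^2 · 387, so s = 2 and d = 387.
x_0 = 332^387 mod 1549 = 88.
x_1 = 88^2 mod 1549 = 1548.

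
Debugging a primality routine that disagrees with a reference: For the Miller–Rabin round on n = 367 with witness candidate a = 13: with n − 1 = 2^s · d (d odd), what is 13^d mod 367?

n − 1 = 366 = 2^1 · 183, so s = 1 and d = 183.
Repeated squaring mod 367: 13^1 ≡ 13, 13^2 ≡ 169, 13^4 ≡ 302, 13^8 ≡ 188, 13^16 ≡ 112, 13^32 ≡ 66, 13^64 ≡ 319, 13^128 ≡ 102.
183 = 128 + 32 + 16 + 4 + 2 + 1, so 13^183 ≡ 102·66·112·302·169·13 ≡ 1 (mod 367).

1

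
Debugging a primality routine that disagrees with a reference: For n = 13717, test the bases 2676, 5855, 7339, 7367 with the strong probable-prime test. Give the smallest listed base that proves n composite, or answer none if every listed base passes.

2676

n − 1 = 13716 = 2^2 · 3429, so s = 2 and d = 3429.
Base 2676: x_0 = 2676^3429 mod 13717 = 12720. x_0 is neither 1 nor 13716, so continue squaring. x_1 = 12720^2 mod 13717 = 6385. Reached i = s−1 = 1 without hitting −1: 2676 is a Miller–Rabin witness and 13717 is composite.
Base 5855: x_0 = 5855^3429 mod 13717 = 4041. x_0 is neither 1 nor 13716, so continue squaring. x_1 = 4041^2 mod 13717 = 6451. Reached i = s−1 = 1 without hitting −1: 5855 is a Miller–Rabin witness and 13717 is composite.
Base 7339: x_0 = 7339^3429 mod 13717 = 710. x_0 is neither 1 nor 13716, so continue squaring. x_1 = 710^2 mod 13717 = 10288. Reached i = s−1 = 1 without hitting −1: 7339 is a Miller–Rabin witness and 13717 is composite.
Base 7367: x_0 = 7367^3429 mod 13717 = 2988. x_0 is neither 1 nor 13716, so continue squaring. x_1 = 2988^2 mod 13717 = 12094. Reached i = s−1 = 1 without hitting −1: 7367 is a Miller–Rabin witness and 13717 is composite.
The smallest witness among the given bases is 2676.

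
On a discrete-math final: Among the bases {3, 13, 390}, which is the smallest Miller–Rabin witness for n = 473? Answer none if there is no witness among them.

n − 1 = 472 = 2^3 · 59, so s = 3 and d = 59.
Base 3: x_0 = 3^59 mod 473 = 26. x_0 is neither 1 nor 472, so continue squaring. x_1 = 26^2 mod 473 = 203. x_2 = 203^2 mod 473 = 58. Reached i = s−1 = 2 without hitting −1: 3 is a Miller–Rabin witness and 473 is composite.
Base 13: x_0 = 13^59 mod 473 = 325. x_0 is neither 1 nor 472, so continue squaring. x_1 = 325^2 mod 473 = 146. x_2 = 146^2 mod 473 = 31. Reached i = s−1 = 2 without hitting −1: 13 is a Miller–Rabin witness and 473 is composite.
Base 390: x_0 = 390^59 mod 473 = 284. x_0 is neither 1 nor 472, so continue squaring. x_1 = 284^2 mod 473 = 246. x_2 = 246^2 mod 473 = 445. Reached i = s−1 = 2 without hitting −1: 390 is a Miller–Rabin witness and 473 is composite.
The smallest witness among the given bases is 3.

3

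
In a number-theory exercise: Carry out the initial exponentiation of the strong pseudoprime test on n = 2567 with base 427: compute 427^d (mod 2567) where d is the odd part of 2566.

688

n − 1 = 2566 = 2^1 · 1283, so s = 1 and d = 1283.
427^1283 mod 2567 = 688.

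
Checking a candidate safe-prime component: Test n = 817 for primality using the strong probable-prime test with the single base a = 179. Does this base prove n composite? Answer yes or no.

no

n − 1 = 816 = 2^4 · 51, so s = 4 and d = 51.
x_0 = 179^51 mod 817 = 816.
x_0 = 816 ≡ −1, so 179 is not a witness.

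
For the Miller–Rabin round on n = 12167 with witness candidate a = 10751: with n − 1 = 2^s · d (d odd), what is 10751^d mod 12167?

4438

n − 1 = 12166 = 2^1 · 6083, so s = 1 and d = 6083.
Repeated squaring mod 12167: 10751^1 ≡ 10751, 10751^2 ≡ 9668, 10751^4 ≡ 3330, 10751^8 ≡ 4763, 10751^16 ≡ 6881, 10751^32 ≡ 6364, 10751^64 ≡ 8720, 10751^128 ≡ 6817, 10751^256 ≡ 5716, 10751^512 ≡ 4261, 10751^1024 ≡ 2957, 10751^2048 ≡ 7943, 10751^4096 ≡ 5354.
6083 = 4096 + 1024 + 512 + 256 + 128 + 64 + 2 + 1, so 10751^6083 ≡ 5354·2957·4261·5716·6817·8720·9668·10751 ≡ 4438 (mod 12167).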